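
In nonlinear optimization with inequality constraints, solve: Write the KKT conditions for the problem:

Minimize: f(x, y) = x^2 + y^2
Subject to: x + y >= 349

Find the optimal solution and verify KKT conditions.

KKT conditions for min x^2 + y^2 s.t. x + y >= 349:
Stationarity: 2x = mu, 2y = mu
So x = y = mu/2.
Complementary slackness: mu*(x + y - 349) = 0
Primal feasibility: x + y >= 349; dual feasibility: mu >= 0
If mu = 0 then x = y = 0, but 0 + 0 < 349 is infeasible, so the constraint is active.
Constraint active: x + y = 2*(mu/2) = 349 => mu = 349
x = y = 349/2, f = 121801/2
Verify: stationarity 2*(349/2) = 349 = mu; primal 349/2 + 349/2 = 349 >= 349; dual mu = 349 >= 0; complementary slackness 349*(349 - 349) = 0. All KKT conditions hold.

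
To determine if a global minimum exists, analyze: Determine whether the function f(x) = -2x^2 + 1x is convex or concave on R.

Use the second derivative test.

f(x) = -2x^2 + 1x
f'(x) = -4x + 1
f''(x) = -4
Since f''(x) = -4 < 0 for all x, f is concave on R.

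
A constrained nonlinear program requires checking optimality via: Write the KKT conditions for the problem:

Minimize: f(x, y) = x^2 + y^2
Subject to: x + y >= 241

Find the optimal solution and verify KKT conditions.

KKT conditions for min x^2 + y^2 s.t. x + y >= 241:
Stationarity: 2x = mu, 2y = mu
So x = y = mu/2.
Complementary slackness: mu*(x + y - 241) = 0
Primal feasibility: x + y >= 241; dual feasibility: mu >= 0
If mu = 0 then x = y = 0, but 0 + 0 < 241 is infeasible, so the constraint is active.
Constraint active: x + y = 2*(mu/2) = 241 => mu = 241
x = y = 241/2, f = 58081/2
Verify: stationarity 2*(241/2) = 241 = mu; primal 241/2 + 241/2 = 241 >= 241; dual mu = 241 >= 0; complementary slackness 241*(241 - 241) = 0. All KKT conditions hold.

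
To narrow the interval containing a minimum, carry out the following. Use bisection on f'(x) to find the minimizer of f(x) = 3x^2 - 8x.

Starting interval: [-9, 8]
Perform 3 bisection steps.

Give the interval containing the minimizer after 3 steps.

Finding critical point of f(x) = 3x^2 - 8x using bisection on f'(x) = 6x + -8.
f'(x) = 0 when x = 4/3.
Starting interval: [-9, 8]
Step 1: mid = -1/2, f'(mid) = -11, new interval = [-1/2, 8]
Step 2: mid = 15/4, f'(mid) = 29/2, new interval = [-1/2, 15/4]
Step 3: mid = 13/8, f'(mid) = 7/4, new interval = [-1/2, 13/8]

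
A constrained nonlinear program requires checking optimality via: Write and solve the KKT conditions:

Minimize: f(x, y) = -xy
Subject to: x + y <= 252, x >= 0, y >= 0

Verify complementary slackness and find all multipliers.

Problem: min -xy s.t. x + y <= 252 (multiplier lambda), x >= 0 (mu_x), y >= 0 (mu_y)
KKT stationarity: -y + lambda - mu_x = 0, -x + lambda - mu_y = 0, with lambda, mu_x, mu_y >= 0
Complementary slackness: lambda*(x + y - 252) = 0, mu_x*x = 0, mu_y*y = 0
If lambda = 0: y = -mu_x <= 0 and x = -mu_y <= 0 force x = y = 0 with f = 0; but x = y = 126 is feasible with f = -15876 < 0, so this is not the minimum. Hence lambda > 0 and x + y = 252.
Try x > 0, y > 0 (so mu_x = mu_y = 0): y = lambda, x = lambda => x = y = lambda
x + y = 252 => 2*lambda = 252 => lambda = 126
x* = y* = 126 > 0, consistent with mu_x = mu_y = 0.
(Any feasible point with x = 0 or y = 0 has f = 0 > -15876, so the minimum is not on those boundaries.)
min(-xy) = -15876 (i.e. max xy = 15876)
Multipliers: lambda = 126, mu_x = 0, mu_y = 0
Complementary slackness: lambda*(x + y - 252) = 126*(126 + 126 - 252) = 0, mu_x*x = 0*126 = 0, mu_y*y = 0*126 = 0. Satisfied.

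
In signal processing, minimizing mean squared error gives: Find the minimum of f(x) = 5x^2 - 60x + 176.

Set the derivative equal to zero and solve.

f(x) = 5x^2 - 60x + 176
f'(x) = 10x + (-60) = 0
x = 60/10 = 6
f(6) = -4
Since f''(x) = 10 > 0, this is a minimum.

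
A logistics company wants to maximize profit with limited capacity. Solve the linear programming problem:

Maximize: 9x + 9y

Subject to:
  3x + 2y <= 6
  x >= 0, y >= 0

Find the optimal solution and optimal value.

The feasible region has vertices at [(0, 0), (2, 0), (0, 3)].
Checking objective 9x + 9y at each vertex:
  (0, 0): 9*0 + 9*0 = 0
  (2, 0): 9*2 + 9*0 = 18
  (0, 3): 9*0 + 9*3 = 27
Maximum is 27 at (0, 3).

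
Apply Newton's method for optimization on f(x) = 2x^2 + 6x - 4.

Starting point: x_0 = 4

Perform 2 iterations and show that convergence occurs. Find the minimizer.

f(x) = 2x^2 + 6x - 4, f'(x) = 4x + (6), f''(x) = 4
Step 1: f'(4) = 22, x_1 = 4 - 22/4 = -3/2
Step 2: f'(-3/2) = 0, x_2 = -3/2 (converged)
Newton's method converges in 1 step for quadratics.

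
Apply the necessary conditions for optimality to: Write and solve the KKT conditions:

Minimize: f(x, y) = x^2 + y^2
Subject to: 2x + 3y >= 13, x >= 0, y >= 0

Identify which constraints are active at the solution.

KKT conditions for min x^2 + y^2 s.t. 2x + 3y >= 13, x >= 0, y >= 0:
Stationarity: 2x = mu*2 + mu_x, 2y = mu*3 + mu_y, with mu, mu_x, mu_y >= 0
Complementary slackness: mu*(2x + 3y - 13) = 0, mu_x*x = 0, mu_y*y = 0
(0, 0) is infeasible (2*0 + 3*0 < 13), so if mu = 0 stationarity would force x = mu_x/2 >= 0, y = mu_y/2 >= 0 with mu_x*x = mu_y*y = 0, i.e. x = y = 0: contradiction. Hence mu > 0 and 2x + 3y = 13 is active.
Try x > 0, y > 0 (so mu_x = mu_y = 0): x = 2*mu/2, y = 3*mu/2
Substitute: 2*(2*mu/2) + 3*(3*mu/2) = 13
  mu*13/2 = 13 => mu = 2
x* = 2 > 0, y* = 3 > 0, consistent with mu_x = mu_y = 0.
f is convex and the constraints are linear, so this KKT point is the global minimum.
f* = 13
Active constraints: 2x + 3y >= 13 (holds with equality, mu = 2 > 0); x >= 0 and y >= 0 are inactive (mu_x = mu_y = 0).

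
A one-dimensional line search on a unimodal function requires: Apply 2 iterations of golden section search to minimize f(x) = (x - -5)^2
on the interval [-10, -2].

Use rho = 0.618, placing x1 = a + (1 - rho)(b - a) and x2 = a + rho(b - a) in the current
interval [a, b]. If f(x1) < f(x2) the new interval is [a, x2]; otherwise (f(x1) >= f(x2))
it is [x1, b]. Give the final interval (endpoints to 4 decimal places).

Golden section search for min of f(x) = (x - -5)^2 on [-10, -2].
Each step: x1 = a + (1 - rho)(b - a), x2 = a + rho(b - a); if f(x1) < f(x2) keep [a, x2], otherwise keep [x1, b].
Step 1: [-10.0000, -2.0000], x1=-6.9440 (f=3.7791), x2=-5.0560 (f=0.0031); f(x1) > f(x2) => keep [-6.9440, -2.0000]
Step 2: [-6.9440, -2.0000], x1=-5.0554 (f=0.0031), x2=-3.8886 (f=1.2352); f(x1) < f(x2) => keep [-6.9440, -3.8886]
Final interval: [-6.9440, -3.8886]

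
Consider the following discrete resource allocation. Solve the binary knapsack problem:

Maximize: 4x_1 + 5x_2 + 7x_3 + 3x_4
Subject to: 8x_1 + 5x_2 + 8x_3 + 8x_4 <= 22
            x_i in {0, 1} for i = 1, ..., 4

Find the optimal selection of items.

Items: item 1 (v=4, w=8), item 2 (v=5, w=5), item 3 (v=7, w=8), item 4 (v=3, w=8)
Capacity: 22
Checking all 16 subsets (w = total weight, v = total value):
  {}: w = 0, v = 0
  {1}: w = 8, v = 4
  {2}: w = 5, v = 5
  {3}: w = 8, v = 7
  {4}: w = 8, v = 3
  {1, 2}: w = 13, v = 9
  {1, 3}: w = 16, v = 11
  {1, 4}: w = 16, v = 7
  {2, 3}: w = 13, v = 12
  {2, 4}: w = 13, v = 8
  {3, 4}: w = 16, v = 10
  {1, 2, 3}: w = 21, v = 16
  {1, 2, 4}: w = 21, v = 12
  {1, 3, 4}: w = 24 > 22, infeasible
  {2, 3, 4}: w = 21, v = 15
  {1, 2, 3, 4}: w = 29 > 22, infeasible
Best feasible subset: items [1, 2, 3]
Total weight: 21 <= 22, total value: 16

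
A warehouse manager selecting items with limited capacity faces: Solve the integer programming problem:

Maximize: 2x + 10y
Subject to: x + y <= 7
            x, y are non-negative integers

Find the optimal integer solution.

Objective: 2x + 10y, constraint: x + y <= 7
Coefficient of y is 10 > coefficient of x is 2, so allocate the entire budget to y.
Optimal: x = 0, y = 7, value = 70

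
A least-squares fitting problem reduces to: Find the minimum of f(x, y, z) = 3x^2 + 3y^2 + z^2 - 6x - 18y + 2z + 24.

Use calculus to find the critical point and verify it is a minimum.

f(x,y,z) = 3x^2 + 3y^2 + z^2 - 6x - 18y + 2z + 24
df/dx = 6x + (-6) = 0 => x = 1
df/dy = 6y + (-18) = 0 => y = 3
df/dz = 2z + (2) = 0 => z = -1
f(1,3,-1) = 3*(1)^2 + 3*(3)^2 + 1*(-1)^2 + -6*(1) + -18*(3) + 2*(-1) + 24 = -7
Hessian is diagonal with entries 6, 6, 2 > 0, confirmed minimum.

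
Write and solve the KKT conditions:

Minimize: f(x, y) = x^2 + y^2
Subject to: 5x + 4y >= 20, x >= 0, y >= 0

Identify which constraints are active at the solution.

KKT conditions for min x^2 + y^2 s.t. 5x + 4y >= 20, x >= 0, y >= 0:
Stationarity: 2x = mu*5 + mu_x, 2y = mu*4 + mu_y, with mu, mu_x, mu_y >= 0
Complementary slackness: mu*(5x + 4y - 20) = 0, mu_x*x = 0, mu_y*y = 0
(0, 0) is infeasible (5*0 + 4*0 < 20), so if mu = 0 stationarity would force x = mu_x/2 >= 0, y = mu_y/2 >= 0 with mu_x*x = mu_y*y = 0, i.e. x = y = 0: contradiction. Hence mu > 0 and 5x + 4y = 20 is active.
Try x > 0, y > 0 (so mu_x = mu_y = 0): x = 5*mu/2, y = 4*mu/2
Substitute: 5*(5*mu/2) + 4*(4*mu/2) = 20
  mu*41/2 = 20 => mu = 40/41
x* = 100/41 > 0, y* = 80/41 > 0, consistent with mu_x = mu_y = 0.
f is convex and the constraints are linear, so this KKT point is the global minimum.
f* = 400/41
Active constraints: 5x + 4y >= 20 (holds with equality, mu = 40/41 > 0); x >= 0 and y >= 0 are inactive (mu_x = mu_y = 0).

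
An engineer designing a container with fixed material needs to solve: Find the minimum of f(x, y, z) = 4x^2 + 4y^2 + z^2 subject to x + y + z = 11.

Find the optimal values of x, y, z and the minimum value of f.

Using Lagrange multipliers on f = 4x^2 + 4y^2 + z^2 with constraint x + y + z = 11:
Conditions: 2*4*x = lambda, 2*4*y = lambda, 2*1*z = lambda
So x = lambda/8, y = lambda/8, z = lambda/2
Substituting into constraint: lambda * (3/4) = 11
lambda = 44/3
x = 11/6, y = 11/6, z = 22/3
Minimum value = 242/3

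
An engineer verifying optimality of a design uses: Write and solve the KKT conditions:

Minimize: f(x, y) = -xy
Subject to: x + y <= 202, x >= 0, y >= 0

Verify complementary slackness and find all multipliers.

Problem: min -xy s.t. x + y <= 202 (multiplier lambda), x >= 0 (mu_x), y >= 0 (mu_y)
KKT stationarity: -y + lambda - mu_x = 0, -x + lambda - mu_y = 0, with lambda, mu_x, mu_y >= 0
Complementary slackness: lambda*(x + y - 202) = 0, mu_x*x = 0, mu_y*y = 0
If lambda = 0: y = -mu_x <= 0 and x = -mu_y <= 0 force x = y = 0 with f = 0; but x = y = 101 is feasible with f = -10201 < 0, so this is not the minimum. Hence lambda > 0 and x + y = 202.
Try x > 0, y > 0 (so mu_x = mu_y = 0): y = lambda, x = lambda => x = y = lambda
x + y = 202 => 2*lambda = 202 => lambda = 101
x* = y* = 101 > 0, consistent with mu_x = mu_y = 0.
(Any feasible point with x = 0 or y = 0 has f = 0 > -10201, so the minimum is not on those boundaries.)
min(-xy) = -10201 (i.e. max xy = 10201)
Multipliers: lambda = 101, mu_x = 0, mu_y = 0
Complementary slackness: lambda*(x + y - 202) = 101*(101 + 101 - 202) = 0, mu_x*x = 0*101 = 0, mu_y*y = 0*101 = 0. Satisfied.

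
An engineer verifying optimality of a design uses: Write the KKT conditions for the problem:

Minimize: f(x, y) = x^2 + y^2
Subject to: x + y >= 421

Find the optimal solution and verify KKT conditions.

KKT conditions for min x^2 + y^2 s.t. x + y >= 421:
Stationarity: 2x = mu, 2y = mu
So x = y = mu/2.
Complementary slackness: mu*(x + y - 421) = 0
Primal feasibility: x + y >= 421; dual feasibility: mu >= 0
If mu = 0 then x = y = 0, but 0 + 0 < 421 is infeasible, so the constraint is active.
Constraint active: x + y = 2*(mu/2) = 421 => mu = 421
x = y = 421/2, f = 177241/2
Verify: stationarity 2*(421/2) = 421 = mu; primal 421/2 + 421/2 = 421 >= 421; dual mu = 421 >= 0; complementary slackness 421*(421 - 421) = 0. All KKT conditions hold.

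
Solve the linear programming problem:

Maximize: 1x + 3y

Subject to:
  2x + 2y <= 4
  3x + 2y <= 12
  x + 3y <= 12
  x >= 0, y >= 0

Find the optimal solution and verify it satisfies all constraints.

Feasible vertices: (0, 0), (0, 2), (2, 0)
Objective 1x + 3y at each vertex:
  (0, 0): 0
  (0, 2): 6
  (2, 0): 2
Maximum is 6 at (0, 2).
Verify constraints at (x, y) = (0, 2):
  2*0 + 2*2 = 4 <= 4 (active)
  3*0 + 2*2 = 4 <= 12
  1*0 + 3*2 = 6 <= 12
  x = 0 >= 0, y = 2 >= 0. All constraints satisfied.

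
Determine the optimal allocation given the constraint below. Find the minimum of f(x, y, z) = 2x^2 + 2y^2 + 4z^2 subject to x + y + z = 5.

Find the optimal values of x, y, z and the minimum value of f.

Using Lagrange multipliers on f = 2x^2 + 2y^2 + 4z^2 with constraint x + y + z = 5:
Conditions: 2*2*x = lambda, 2*2*y = lambda, 2*4*z = lambda
So x = lambda/4, y = lambda/4, z = lambda/8
Substituting into constraint: lambda * (5/8) = 5
lambda = 8
x = 2, y = 2, z = 1
Minimum value = 20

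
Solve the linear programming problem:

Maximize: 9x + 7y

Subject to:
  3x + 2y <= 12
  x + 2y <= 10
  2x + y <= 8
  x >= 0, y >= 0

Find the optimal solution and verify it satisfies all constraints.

Feasible vertices: (0, 0), (0, 5), (1, 9/2), (4, 0)
Objective 9x + 7y at each vertex:
  (0, 0): 0
  (0, 5): 35
  (1, 9/2): 81/2
  (4, 0): 36
Maximum is 81/2 at (1, 9/2).
Verify constraints at (x, y) = (1, 9/2):
  3*1 + 2*(9/2) = 12 <= 12 (active)
  1*1 + 2*(9/2) = 10 <= 10 (active)
  2*1 + 1*(9/2) = 13/2 <= 8
  x = 1 >= 0, y = 9/2 >= 0. All constraints satisfied.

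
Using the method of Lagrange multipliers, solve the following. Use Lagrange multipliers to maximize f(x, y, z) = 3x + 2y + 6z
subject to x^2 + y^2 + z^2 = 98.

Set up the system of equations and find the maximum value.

Lagrange conditions: 3 = 2*lambda*x, 2 = 2*lambda*y, 6 = 2*lambda*z
So x:3 = y:2 = z:6, i.e. x = 3t, y = 2t, z = 6t
Constraint: t^2*(3^2 + 2^2 + 6^2) = 98
  t^2 * 49 = 98  =>  t = sqrt(2)
Maximum = 3*3t + 2*2t + 6*6t = 49*sqrt(2) = sqrt(4802)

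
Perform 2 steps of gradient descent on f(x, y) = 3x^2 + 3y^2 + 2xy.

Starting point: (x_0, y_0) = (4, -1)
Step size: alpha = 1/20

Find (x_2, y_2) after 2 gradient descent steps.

f(x,y) = 3x^2 + 3y^2 + 2xy
grad_x = 6x + 2y, grad_y = 6y + 2x
Step 1: grad = (22, 2), (29/10, -11/10)
Step 2: grad = (76/5, -4/5), (107/50, -53/50)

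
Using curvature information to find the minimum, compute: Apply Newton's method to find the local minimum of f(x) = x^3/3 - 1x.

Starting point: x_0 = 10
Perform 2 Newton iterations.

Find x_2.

f(x) = x^3/3 - 1x
f'(x) = x^2 - 1, f''(x) = 2x
Newton update: x_{n+1} = x_n - (x_n^2 - 1)/(2*x_n)
Step 1: x_0 = 10, f'=99, f''=20, x_1 = 101/20
Step 2: x_1 = 101/20, f'=9801/400, f''=101/10, x_2 = 10601/4040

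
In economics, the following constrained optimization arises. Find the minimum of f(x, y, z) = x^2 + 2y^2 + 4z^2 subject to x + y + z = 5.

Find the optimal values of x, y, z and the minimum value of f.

Using Lagrange multipliers on f = x^2 + 2y^2 + 4z^2 with constraint x + y + z = 5:
Conditions: 2*1*x = lambda, 2*2*y = lambda, 2*4*z = lambda
So x = lambda/2, y = lambda/4, z = lambda/8
Substituting into constraint: lambda * (7/8) = 5
lambda = 40/7
x = 20/7, y = 10/7, z = 5/7
Minimum value = 100/7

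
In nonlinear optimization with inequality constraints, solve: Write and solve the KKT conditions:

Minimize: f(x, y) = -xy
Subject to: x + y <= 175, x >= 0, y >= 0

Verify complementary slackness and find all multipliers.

Problem: min -xy s.t. x + y <= 175 (multiplier lambda), x >= 0 (mu_x), y >= 0 (mu_y)
KKT stationarity: -y + lambda - mu_x = 0, -x + lambda - mu_y = 0, with lambda, mu_x, mu_y >= 0
Complementary slackness: lambda*(x + y - 175) = 0, mu_x*x = 0, mu_y*y = 0
If lambda = 0: y = -mu_x <= 0 and x = -mu_y <= 0 force x = y = 0 with f = 0; but x = y = 175/2 is feasible with f = -30625/4 < 0, so this is not the minimum. Hence lambda > 0 and x + y = 175.
Try x > 0, y > 0 (so mu_x = mu_y = 0): y = lambda, x = lambda => x = y = lambda
x + y = 175 => 2*lambda = 175 => lambda = 175/2
x* = y* = 175/2 > 0, consistent with mu_x = mu_y = 0.
(Any feasible point with x = 0 or y = 0 has f = 0 > -30625/4, so the minimum is not on those boundaries.)
min(-xy) = -30625/4 (i.e. max xy = 30625/4)
Multipliers: lambda = 175/2, mu_x = 0, mu_y = 0
Complementary slackness: lambda*(x + y - 175) = 175/2*(175/2 + 175/2 - 175) = 0, mu_x*x = 0*175/2 = 0, mu_y*y = 0*175/2 = 0. Satisfied.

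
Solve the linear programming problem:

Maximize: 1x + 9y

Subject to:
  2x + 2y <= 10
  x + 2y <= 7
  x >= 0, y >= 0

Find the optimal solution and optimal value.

Feasible vertices: (0, 0), (0, 7/2), (3, 2), (5, 0)
Objective 1x + 9y at each:
  (0, 0): 0
  (0, 7/2): 63/2
  (3, 2): 21
  (5, 0): 5
Maximum is 63/2 at (0, 7/2).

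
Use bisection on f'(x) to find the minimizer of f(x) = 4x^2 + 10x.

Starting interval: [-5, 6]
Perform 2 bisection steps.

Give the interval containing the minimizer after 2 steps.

Finding critical point of f(x) = 4x^2 + 10x using bisection on f'(x) = 8x + 10.
f'(x) = 0 when x = -5/4.
Starting interval: [-5, 6]
Step 1: mid = 1/2, f'(mid) = 14, new interval = [-5, 1/2]
Step 2: mid = -9/4, f'(mid) = -8, new interval = [-9/4, 1/2]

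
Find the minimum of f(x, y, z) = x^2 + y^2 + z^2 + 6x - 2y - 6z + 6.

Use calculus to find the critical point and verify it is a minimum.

f(x,y,z) = x^2 + y^2 + z^2 + 6x - 2y - 6z + 6
df/dx = 2x + (6) = 0 => x = -3
df/dy = 2y + (-2) = 0 => y = 1
df/dz = 2z + (-6) = 0 => z = 3
f(-3,1,3) = 1*(-3)^2 + 1*(1)^2 + 1*(3)^2 + 6*(-3) + -2*(1) + -6*(3) + 6 = -13
Hessian is diagonal with entries 2, 2, 2 > 0, confirmed minimum.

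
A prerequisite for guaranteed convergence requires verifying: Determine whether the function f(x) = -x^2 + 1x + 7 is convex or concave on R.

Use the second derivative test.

f(x) = -x^2 + 1x + 7
f'(x) = -2x + 1
f''(x) = -2
Since f''(x) = -2 < 0 for all x, f is concave on R.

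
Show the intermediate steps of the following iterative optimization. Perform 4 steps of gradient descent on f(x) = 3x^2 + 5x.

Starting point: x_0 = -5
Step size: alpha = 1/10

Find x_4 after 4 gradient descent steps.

f(x) = 3x^2 + 5x, f'(x) = 6x + (5)
Step 1: f'(-5) = -25, x_1 = -5 - 1/10 * -25 = -5/2
Step 2: f'(-5/2) = -10, x_2 = -5/2 - 1/10 * -10 = -3/2
Step 3: f'(-3/2) = -4, x_3 = -3/2 - 1/10 * -4 = -11/10
Step 4: f'(-11/10) = -8/5, x_4 = -11/10 - 1/10 * -8/5 = -47/50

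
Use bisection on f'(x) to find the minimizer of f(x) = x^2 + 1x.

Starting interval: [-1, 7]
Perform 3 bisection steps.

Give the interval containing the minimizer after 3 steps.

Finding critical point of f(x) = x^2 + 1x using bisection on f'(x) = 2x + 1.
f'(x) = 0 when x = -1/2.
Starting interval: [-1, 7]
Step 1: mid = 3, f'(mid) = 7, new interval = [-1, 3]
Step 2: mid = 1, f'(mid) = 3, new interval = [-1, 1]
Step 3: mid = 0, f'(mid) = 1, new interval = [-1, 0]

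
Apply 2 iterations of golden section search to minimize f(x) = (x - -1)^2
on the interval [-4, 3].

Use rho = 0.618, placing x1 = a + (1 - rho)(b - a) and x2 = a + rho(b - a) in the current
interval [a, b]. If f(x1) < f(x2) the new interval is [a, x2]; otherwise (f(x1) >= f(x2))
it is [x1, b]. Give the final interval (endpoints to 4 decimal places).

Golden section search for min of f(x) = (x - -1)^2 on [-4, 3].
Each step: x1 = a + (1 - rho)(b - a), x2 = a + rho(b - a); if f(x1) < f(x2) keep [a, x2], otherwise keep [x1, b].
Step 1: [-4.0000, 3.0000], x1=-1.3260 (f=0.1063), x2=0.3260 (f=1.7583); f(x1) < f(x2) => keep [-4.0000, 0.3260]
Step 2: [-4.0000, 0.3260], x1=-2.3475 (f=1.8157), x2=-1.3265 (f=0.1066); f(x1) > f(x2) => keep [-2.3475, 0.3260]
Final interval: [-2.3475, 0.3260]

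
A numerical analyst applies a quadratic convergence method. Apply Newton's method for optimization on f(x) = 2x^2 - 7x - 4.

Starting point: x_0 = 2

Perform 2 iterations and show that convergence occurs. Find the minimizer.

f(x) = 2x^2 - 7x - 4, f'(x) = 4x + (-7), f''(x) = 4
Step 1: f'(2) = 1, x_1 = 2 - 1/4 = 7/4
Step 2: f'(7/4) = 0, x_2 = 7/4 (converged)
Newton's method converges in 1 step for quadratics.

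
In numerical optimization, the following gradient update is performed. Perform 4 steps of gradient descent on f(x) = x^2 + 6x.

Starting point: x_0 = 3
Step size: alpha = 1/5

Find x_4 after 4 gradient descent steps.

f(x) = x^2 + 6x, f'(x) = 2x + (6)
Step 1: f'(3) = 12, x_1 = 3 - 1/5 * 12 = 3/5
Step 2: f'(3/5) = 36/5, x_2 = 3/5 - 1/5 * 36/5 = -21/25
Step 3: f'(-21/25) = 108/25, x_3 = -21/25 - 1/5 * 108/25 = -213/125
Step 4: f'(-213/125) = 324/125, x_4 = -213/125 - 1/5 * 324/125 = -1389/625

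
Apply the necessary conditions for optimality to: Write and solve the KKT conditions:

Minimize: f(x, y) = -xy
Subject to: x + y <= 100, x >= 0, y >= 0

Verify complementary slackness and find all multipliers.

Problem: min -xy s.t. x + y <= 100 (multiplier lambda), x >= 0 (mu_x), y >= 0 (mu_y)
KKT stationarity: -y + lambda - mu_x = 0, -x + lambda - mu_y = 0, with lambda, mu_x, mu_y >= 0
Complementary slackness: lambda*(x + y - 100) = 0, mu_x*x = 0, mu_y*y = 0
If lambda = 0: y = -mu_x <= 0 and x = -mu_y <= 0 force x = y = 0 with f = 0; but x = y = 50 is feasible with f = -2500 < 0, so this is not the minimum. Hence lambda > 0 and x + y = 100.
Try x > 0, y > 0 (so mu_x = mu_y = 0): y = lambda, x = lambda => x = y = lambda
x + y = 100 => 2*lambda = 100 => lambda = 50
x* = y* = 50 > 0, consistent with mu_x = mu_y = 0.
(Any feasible point with x = 0 or y = 0 has f = 0 > -2500, so the minimum is not on those boundaries.)
min(-xy) = -2500 (i.e. max xy = 2500)
Multipliers: lambda = 50, mu_x = 0, mu_y = 0
Complementary slackness: lambda*(x + y - 100) = 50*(50 + 50 - 100) = 0, mu_x*x = 0*50 = 0, mu_y*y = 0*50 = 0. Satisfied.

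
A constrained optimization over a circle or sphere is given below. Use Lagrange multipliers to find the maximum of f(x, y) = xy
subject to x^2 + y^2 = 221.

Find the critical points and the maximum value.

Lagrange conditions: y = 2*lambda*x and x = 2*lambda*y
If x = 0 then y = 0, violating the constraint, so x, y != 0.
Dividing: y/x = x/y => x^2 = y^2 => y = x or y = -x
Constraint: 2x^2 = 221 => x^2 = 221/2 => x = +/-sqrt(221/2)
Critical points: (sqrt(221/2), sqrt(221/2)), (-sqrt(221/2), -sqrt(221/2)), (sqrt(221/2), -sqrt(221/2)), (-sqrt(221/2), sqrt(221/2))
  y = x:  xy = x^2 = 221/2  at (sqrt(221/2), sqrt(221/2)) and (-sqrt(221/2), -sqrt(221/2))
  y = -x: xy = -x^2 = -221/2 at (sqrt(221/2), -sqrt(221/2)) and (-sqrt(221/2), sqrt(221/2))
Maximum xy = 221/2 at (sqrt(221/2), sqrt(221/2)) and (-sqrt(221/2), -sqrt(221/2))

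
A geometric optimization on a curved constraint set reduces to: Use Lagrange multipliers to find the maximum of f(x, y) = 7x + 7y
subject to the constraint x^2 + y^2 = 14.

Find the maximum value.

Set up Lagrange conditions: grad f = lambda * grad g
  7 = 2*lambda*x
  7 = 2*lambda*y
From these: x/y = 7/7, so x = 7t, y = 7t for some t.
Substitute into constraint: (7t)^2 + (7t)^2 = 14
  t^2 * 98 = 14
  t = sqrt(14/98)
Maximum = 7*x + 7*y = (7^2 + 7^2)*t = 98 * sqrt(14/98) = sqrt(1372)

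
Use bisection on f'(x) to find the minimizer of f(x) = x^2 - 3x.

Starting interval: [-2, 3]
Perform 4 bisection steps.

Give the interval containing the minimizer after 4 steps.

Finding critical point of f(x) = x^2 - 3x using bisection on f'(x) = 2x + -3.
f'(x) = 0 when x = 3/2.
Starting interval: [-2, 3]
Step 1: mid = 1/2, f'(mid) = -2, new interval = [1/2, 3]
Step 2: mid = 7/4, f'(mid) = 1/2, new interval = [1/2, 7/4]
Step 3: mid = 9/8, f'(mid) = -3/4, new interval = [9/8, 7/4]
Step 4: mid = 23/16, f'(mid) = -1/8, new interval = [23/16, 7/4]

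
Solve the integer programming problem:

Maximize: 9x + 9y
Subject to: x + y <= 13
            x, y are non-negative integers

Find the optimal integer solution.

Objective: 9x + 9y, constraint: x + y <= 13
Coefficient of x is 9 >= coefficient of y is 9, so allocate the entire budget to x.
Optimal: x = 13, y = 0, value = 117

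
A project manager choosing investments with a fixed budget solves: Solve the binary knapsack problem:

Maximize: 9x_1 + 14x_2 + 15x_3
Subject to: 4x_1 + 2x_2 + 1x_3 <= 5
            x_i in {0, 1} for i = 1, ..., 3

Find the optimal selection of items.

Items: item 1 (v=9, w=4), item 2 (v=14, w=2), item 3 (v=15, w=1)
Capacity: 5
Checking all 8 subsets (w = total weight, v = total value):
  {}: w = 0, v = 0
  {1}: w = 4, v = 9
  {2}: w = 2, v = 14
  {3}: w = 1, v = 15
  {1, 2}: w = 6 > 5, infeasible
  {1, 3}: w = 5, v = 24
  {2, 3}: w = 3, v = 29
  {1, 2, 3}: w = 7 > 5, infeasible
Best feasible subset: items [2, 3]
Total weight: 3 <= 5, total value: 29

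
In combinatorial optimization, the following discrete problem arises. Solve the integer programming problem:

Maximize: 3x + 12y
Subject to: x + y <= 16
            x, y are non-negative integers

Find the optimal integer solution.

Objective: 3x + 12y, constraint: x + y <= 16
Coefficient of y is 12 > coefficient of x is 3, so allocate the entire budget to y.
Optimal: x = 0, y = 16, value = 192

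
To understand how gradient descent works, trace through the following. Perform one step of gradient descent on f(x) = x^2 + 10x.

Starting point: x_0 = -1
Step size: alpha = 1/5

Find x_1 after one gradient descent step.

f(x) = x^2 + 10x
f'(x) = 2x + 10
f'(-1) = 2*-1 + (10) = 8
x_1 = x_0 - alpha * f'(x_0) = -1 - 1/5 * 8 = -13/5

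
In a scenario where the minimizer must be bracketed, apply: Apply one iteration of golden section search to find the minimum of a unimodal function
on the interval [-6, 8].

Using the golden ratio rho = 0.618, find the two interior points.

Golden section search on [-6, 8].
Golden ratio rho = 0.618 (approx).
Interior points:
  x_1 = -6 + (1-0.618)*14 = -0.6520
  x_2 = -6 + 0.618*14 = 2.6520
Compare f(x_1) and f(x_2) to determine which subinterval to keep.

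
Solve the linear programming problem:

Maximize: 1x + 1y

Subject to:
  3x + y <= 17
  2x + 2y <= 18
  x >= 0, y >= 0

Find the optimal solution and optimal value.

Feasible vertices: (0, 0), (0, 9), (4, 5), (17/3, 0)
Objective 1x + 1y at each:
  (0, 0): 0
  (0, 9): 9
  (4, 5): 9
  (17/3, 0): 17/3
Maximum is 9 at (0, 9).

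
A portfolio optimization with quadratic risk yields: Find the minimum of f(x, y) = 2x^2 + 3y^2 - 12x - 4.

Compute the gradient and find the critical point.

f(x,y) = 2x^2 + 3y^2 - 12x - 4
df/dx = 4x + (-12) = 0  =>  x = 3
df/dy = 6y + (0) = 0  =>  y = 0
f(3, 0) = 2*(3)^2 + 3*(0)^2 + -12*(3) + -4 = -22
Hessian is diagonal with entries 4, 6 > 0, so this is a minimum.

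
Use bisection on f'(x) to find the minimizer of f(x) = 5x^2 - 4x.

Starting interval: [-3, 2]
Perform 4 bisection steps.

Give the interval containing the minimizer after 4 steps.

Finding critical point of f(x) = 5x^2 - 4x using bisection on f'(x) = 10x + -4.
f'(x) = 0 when x = 2/5.
Starting interval: [-3, 2]
Step 1: mid = -1/2, f'(mid) = -9, new interval = [-1/2, 2]
Step 2: mid = 3/4, f'(mid) = 7/2, new interval = [-1/2, 3/4]
Step 3: mid = 1/8, f'(mid) = -11/4, new interval = [1/8, 3/4]
Step 4: mid = 7/16, f'(mid) = 3/8, new interval = [1/8, 7/16]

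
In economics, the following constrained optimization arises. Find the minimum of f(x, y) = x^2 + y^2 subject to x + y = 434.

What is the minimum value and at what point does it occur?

Substitute y = 434 - x into f(x,y) = x^2 + y^2:
g(x) = x^2 + (434 - x)^2 = 2x^2 - 868x + 188356
g'(x) = 4x - 868 = 0  =>  x = 217
y = 434 - 217 = 217
Minimum value = 217^2 + 217^2 = 94178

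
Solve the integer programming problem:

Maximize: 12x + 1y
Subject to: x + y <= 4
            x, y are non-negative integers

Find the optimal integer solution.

Objective: 12x + 1y, constraint: x + y <= 4
Coefficient of x is 12 >= coefficient of y is 1, so allocate the entire budget to x.
Optimal: x = 4, y = 0, value = 48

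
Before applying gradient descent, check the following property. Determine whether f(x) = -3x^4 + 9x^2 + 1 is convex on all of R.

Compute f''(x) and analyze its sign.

f(x) = -3x^4 + 9x^2 + 1
f'(x) = -12x^3 + 18x
f''(x) = -36x^2 + 18
f''(x) = -36x^2 + 18 -> -inf as |x| -> inf
Therefore, f is not globally convex on R.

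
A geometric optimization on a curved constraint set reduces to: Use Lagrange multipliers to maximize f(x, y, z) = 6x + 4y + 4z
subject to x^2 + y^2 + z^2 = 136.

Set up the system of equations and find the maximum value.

Lagrange conditions: 6 = 2*lambda*x, 4 = 2*lambda*y, 4 = 2*lambda*z
So x:6 = y:4 = z:4, i.e. x = 6t, y = 4t, z = 4t
Constraint: t^2*(6^2 + 4^2 + 4^2) = 136
  t^2 * 68 = 136  =>  t = sqrt(2)
Maximum = 6*6t + 4*4t + 4*4t = 68*sqrt(2) = sqrt(9248)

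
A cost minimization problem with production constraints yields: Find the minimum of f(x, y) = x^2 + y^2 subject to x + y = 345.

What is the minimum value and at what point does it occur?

Substitute y = 345 - x into f(x,y) = x^2 + y^2:
g(x) = x^2 + (345 - x)^2 = 2x^2 - 690x + 119025
g'(x) = 4x - 690 = 0  =>  x = 345/2
y = 345 - 345/2 = 345/2
Minimum value = (345/2)^2 + (345/2)^2 = 119025/2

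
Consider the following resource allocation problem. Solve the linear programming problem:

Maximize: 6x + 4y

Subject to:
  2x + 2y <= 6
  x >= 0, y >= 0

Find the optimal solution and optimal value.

The feasible region has vertices at [(0, 0), (3, 0), (0, 3)].
Checking objective 6x + 4y at each vertex:
  (0, 0): 6*0 + 4*0 = 0
  (3, 0): 6*3 + 4*0 = 18
  (0, 3): 6*0 + 4*3 = 12
Maximum is 18 at (3, 0).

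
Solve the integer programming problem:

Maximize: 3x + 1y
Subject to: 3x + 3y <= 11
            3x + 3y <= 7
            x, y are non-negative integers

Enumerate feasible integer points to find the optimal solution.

Constraint 1: 3x + 3y <= 11
Constraint 2: 3x + 3y <= 7
Feasible x range (need y >= 0): 0 <= x <= min(11/3, 7/3) => x in {0, ..., 2}.
Enumerate feasible integer points row by row (the coefficient of y is 1 > 0, so for each x the largest feasible y gives the best value):
  x = 0: y <= min((11 - 3*0)/3, (7 - 3*0)/3) => y in {0, ..., 2}; best 3*0 + 1*2 = 2
  x = 1: y <= min((11 - 3*1)/3, (7 - 3*1)/3) => y in {0, ..., 1}; best 3*1 + 1*1 = 4
  x = 2: y <= min((11 - 3*2)/3, (7 - 3*2)/3) => y in {0}; best 3*2 + 1*0 = 6
The maximum 3x + 1y = 6 is achieved at x = 2, y = 0.
Check: 3*2 + 3*0 = 6 <= 11 and 3*2 + 3*0 = 6 <= 7.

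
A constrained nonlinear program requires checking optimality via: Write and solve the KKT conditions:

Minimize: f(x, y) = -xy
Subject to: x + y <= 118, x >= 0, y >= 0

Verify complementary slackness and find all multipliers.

Problem: min -xy s.t. x + y <= 118 (multiplier lambda), x >= 0 (mu_x), y >= 0 (mu_y)
KKT stationarity: -y + lambda - mu_x = 0, -x + lambda - mu_y = 0, with lambda, mu_x, mu_y >= 0
Complementary slackness: lambda*(x + y - 118) = 0, mu_x*x = 0, mu_y*y = 0
If lambda = 0: y = -mu_x <= 0 and x = -mu_y <= 0 force x = y = 0 with f = 0; but x = y = 59 is feasible with f = -3481 < 0, so this is not the minimum. Hence lambda > 0 and x + y = 118.
Try x > 0, y > 0 (so mu_x = mu_y = 0): y = lambda, x = lambda => x = y = lambda
x + y = 118 => 2*lambda = 118 => lambda = 59
x* = y* = 59 > 0, consistent with mu_x = mu_y = 0.
(Any feasible point with x = 0 or y = 0 has f = 0 > -3481, so the minimum is not on those boundaries.)
min(-xy) = -3481 (i.e. max xy = 3481)
Multipliers: lambda = 59, mu_x = 0, mu_y = 0
Complementary slackness: lambda*(x + y - 118) = 59*(59 + 59 - 118) = 0, mu_x*x = 0*59 = 0, mu_y*y = 0*59 = 0. Satisfied.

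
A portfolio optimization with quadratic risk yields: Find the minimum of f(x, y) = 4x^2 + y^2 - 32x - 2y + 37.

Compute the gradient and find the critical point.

f(x,y) = 4x^2 + y^2 - 32x - 2y + 37
df/dx = 8x + (-32) = 0  =>  x = 4
df/dy = 2y + (-2) = 0  =>  y = 1
f(4, 1) = 4*(4)^2 + 1*(1)^2 + -32*(4) + -2*(1) + 37 = -28
Hessian is diagonal with entries 8, 2 > 0, so this is a minimum.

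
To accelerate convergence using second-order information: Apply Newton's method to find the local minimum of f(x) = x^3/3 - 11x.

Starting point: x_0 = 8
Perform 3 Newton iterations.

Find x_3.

f(x) = x^3/3 - 11x
f'(x) = x^2 - 11, f''(x) = 2x
Newton update: x_{n+1} = x_n - (x_n^2 - 11)/(2*x_n)
Step 1: x_0 = 8, f'=53, f''=16, x_1 = 75/16
Step 2: x_1 = 75/16, f'=2809/256, f''=75/8, x_2 = 8441/2400
Step 3: x_2 = 8441/2400, f'=7890481/5760000, f''=8441/1200, x_3 = 134610481/40516800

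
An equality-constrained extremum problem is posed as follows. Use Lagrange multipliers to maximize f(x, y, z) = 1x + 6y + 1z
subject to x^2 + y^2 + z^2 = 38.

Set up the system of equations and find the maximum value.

Lagrange conditions: 1 = 2*lambda*x, 6 = 2*lambda*y, 1 = 2*lambda*z
So x:1 = y:6 = z:1, i.e. x = 1t, y = 6t, z = 1t
Constraint: t^2*(1^2 + 6^2 + 1^2) = 38
  t^2 * 38 = 38  =>  t = sqrt(1)
Maximum = 1*1t + 6*6t + 1*1t = 38*sqrt(1) = 38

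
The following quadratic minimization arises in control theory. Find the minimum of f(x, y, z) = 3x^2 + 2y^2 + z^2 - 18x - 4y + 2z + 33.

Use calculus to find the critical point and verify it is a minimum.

f(x,y,z) = 3x^2 + 2y^2 + z^2 - 18x - 4y + 2z + 33
df/dx = 6x + (-18) = 0 => x = 3
df/dy = 4y + (-4) = 0 => y = 1
df/dz = 2z + (2) = 0 => z = -1
f(3,1,-1) = 3*(3)^2 + 2*(1)^2 + 1*(-1)^2 + -18*(3) + -4*(1) + 2*(-1) + 33 = 3
Hessian is diagonal with entries 6, 4, 2 > 0, confirmed minimum.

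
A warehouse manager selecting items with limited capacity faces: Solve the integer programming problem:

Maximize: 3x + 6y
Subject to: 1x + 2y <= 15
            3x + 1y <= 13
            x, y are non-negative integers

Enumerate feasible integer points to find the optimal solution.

Constraint 1: 1x + 2y <= 15
Constraint 2: 3x + 1y <= 13
Feasible x range (need y >= 0): 0 <= x <= min(15/1, 13/3) => x in {0, ..., 4}.
Enumerate feasible integer points row by row (the coefficient of y is 6 > 0, so for each x the largest feasible y gives the best value):
  x = 0: y <= min((15 - 1*0)/2, (13 - 3*0)/1) => y in {0, ..., 7}; best 3*0 + 6*7 = 42
  x = 1: y <= min((15 - 1*1)/2, (13 - 3*1)/1) => y in {0, ..., 7}; best 3*1 + 6*7 = 45
  x = 2: y <= min((15 - 1*2)/2, (13 - 3*2)/1) => y in {0, ..., 6}; best 3*2 + 6*6 = 42
  x = 3: y <= min((15 - 1*3)/2, (13 - 3*3)/1) => y in {0, ..., 4}; best 3*3 + 6*4 = 33
  x = 4: y <= min((15 - 1*4)/2, (13 - 3*4)/1) => y in {0, ..., 1}; best 3*4 + 6*1 = 18
The maximum 3x + 6y = 45 is achieved at x = 1, y = 7.
Check: 1*1 + 2*7 = 15 <= 15 and 3*1 + 1*7 = 10 <= 13.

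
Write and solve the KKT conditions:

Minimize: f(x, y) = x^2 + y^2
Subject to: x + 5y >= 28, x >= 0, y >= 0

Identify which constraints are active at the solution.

KKT conditions for min x^2 + y^2 s.t. 1x + 5y >= 28, x >= 0, y >= 0:
Stationarity: 2x = mu*1 + mu_x, 2y = mu*5 + mu_y, with mu, mu_x, mu_y >= 0
Complementary slackness: mu*(x + 5y - 28) = 0, mu_x*x = 0, mu_y*y = 0
(0, 0) is infeasible (1*0 + 5*0 < 28), so if mu = 0 stationarity would force x = mu_x/2 >= 0, y = mu_y/2 >= 0 with mu_x*x = mu_y*y = 0, i.e. x = y = 0: contradiction. Hence mu > 0 and x + 5y = 28 is active.
Try x > 0, y > 0 (so mu_x = mu_y = 0): x = 1*mu/2, y = 5*mu/2
Substitute: 1*(1*mu/2) + 5*(5*mu/2) = 28
  mu*26/2 = 28 => mu = 28/13
x* = 14/13 > 0, y* = 70/13 > 0, consistent with mu_x = mu_y = 0.
f is convex and the constraints are linear, so this KKT point is the global minimum.
f* = 392/13
Active constraints: x + 5y >= 28 (holds with equality, mu = 28/13 > 0); x >= 0 and y >= 0 are inactive (mu_x = mu_y = 0).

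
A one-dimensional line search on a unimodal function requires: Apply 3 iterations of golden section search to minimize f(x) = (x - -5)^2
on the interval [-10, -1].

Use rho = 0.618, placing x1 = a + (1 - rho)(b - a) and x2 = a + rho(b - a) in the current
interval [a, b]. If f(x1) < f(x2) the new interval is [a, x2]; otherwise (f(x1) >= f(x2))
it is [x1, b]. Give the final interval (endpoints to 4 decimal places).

Golden section search for min of f(x) = (x - -5)^2 on [-10, -1].
Each step: x1 = a + (1 - rho)(b - a), x2 = a + rho(b - a); if f(x1) < f(x2) keep [a, x2], otherwise keep [x1, b].
Step 1: [-10.0000, -1.0000], x1=-6.5620 (f=2.4398), x2=-4.4380 (f=0.3158); f(x1) > f(x2) => keep [-6.5620, -1.0000]
Step 2: [-6.5620, -1.0000], x1=-4.4373 (f=0.3166), x2=-3.1247 (f=3.5168); f(x1) < f(x2) => keep [-6.5620, -3.1247]
Step 3: [-6.5620, -3.1247], x1=-5.2489 (f=0.0620), x2=-4.4377 (f=0.3161); f(x1) < f(x2) => keep [-6.5620, -4.4377]
Final interval: [-6.5620, -4.4377]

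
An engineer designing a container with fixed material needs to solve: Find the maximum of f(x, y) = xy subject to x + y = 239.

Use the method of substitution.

Substitute y = 239 - x into f(x,y) = xy:
g(x) = x(239 - x) = 239x - x^2
g'(x) = 239 - 2x = 0  =>  x = 239/2
y = 239 - 239/2 = 239/2
Maximum value = (239/2) * (239/2) = 57121/4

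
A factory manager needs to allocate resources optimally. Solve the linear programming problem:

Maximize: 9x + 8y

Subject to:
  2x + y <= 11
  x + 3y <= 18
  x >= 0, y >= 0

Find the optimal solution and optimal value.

Feasible vertices: (0, 0), (0, 6), (3, 5), (11/2, 0)
Objective 9x + 8y at each:
  (0, 0): 0
  (0, 6): 48
  (3, 5): 67
  (11/2, 0): 99/2
Maximum is 67 at (3, 5).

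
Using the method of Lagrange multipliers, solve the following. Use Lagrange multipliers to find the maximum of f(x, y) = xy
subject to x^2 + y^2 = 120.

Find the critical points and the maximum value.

Lagrange conditions: y = 2*lambda*x and x = 2*lambda*y
If x = 0 then y = 0, violating the constraint, so x, y != 0.
Dividing: y/x = x/y => x^2 = y^2 => y = x or y = -x
Constraint: 2x^2 = 120 => x^2 = 60 => x = +/-sqrt(60)
Critical points: (sqrt(60), sqrt(60)), (-sqrt(60), -sqrt(60)), (sqrt(60), -sqrt(60)), (-sqrt(60), sqrt(60))
  y = x:  xy = x^2 = 60  at (sqrt(60), sqrt(60)) and (-sqrt(60), -sqrt(60))
  y = -x: xy = -x^2 = -60 at (sqrt(60), -sqrt(60)) and (-sqrt(60), sqrt(60))
Maximum xy = 60 at (sqrt(60), sqrt(60)) and (-sqrt(60), -sqrt(60))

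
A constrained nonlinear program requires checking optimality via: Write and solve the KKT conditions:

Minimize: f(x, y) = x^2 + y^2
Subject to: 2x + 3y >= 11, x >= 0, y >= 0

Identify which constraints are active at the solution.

KKT conditions for min x^2 + y^2 s.t. 2x + 3y >= 11, x >= 0, y >= 0:
Stationarity: 2x = mu*2 + mu_x, 2y = mu*3 + mu_y, with mu, mu_x, mu_y >= 0
Complementary slackness: mu*(2x + 3y - 11) = 0, mu_x*x = 0, mu_y*y = 0
(0, 0) is infeasible (2*0 + 3*0 < 11), so if mu = 0 stationarity would force x = mu_x/2 >= 0, y = mu_y/2 >= 0 with mu_x*x = mu_y*y = 0, i.e. x = y = 0: contradiction. Hence mu > 0 and 2x + 3y = 11 is active.
Try x > 0, y > 0 (so mu_x = mu_y = 0): x = 2*mu/2, y = 3*mu/2
Substitute: 2*(2*mu/2) + 3*(3*mu/2) = 11
  mu*13/2 = 11 => mu = 22/13
x* = 22/13 > 0, y* = 33/13 > 0, consistent with mu_x = mu_y = 0.
f is convex and the constraints are linear, so this KKT point is the global minimum.
f* = 121/13
Active constraints: 2x + 3y >= 11 (holds with equality, mu = 22/13 > 0); x >= 0 and y >= 0 are inactive (mu_x = mu_y = 0).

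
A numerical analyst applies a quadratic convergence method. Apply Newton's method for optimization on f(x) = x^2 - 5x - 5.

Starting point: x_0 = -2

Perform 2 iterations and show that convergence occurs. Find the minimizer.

f(x) = x^2 - 5x - 5, f'(x) = 2x + (-5), f''(x) = 2
Step 1: f'(-2) = -9, x_1 = -2 - -9/2 = 5/2
Step 2: f'(5/2) = 0, x_2 = 5/2 (converged)
Newton's method converges in 1 step for quadratics.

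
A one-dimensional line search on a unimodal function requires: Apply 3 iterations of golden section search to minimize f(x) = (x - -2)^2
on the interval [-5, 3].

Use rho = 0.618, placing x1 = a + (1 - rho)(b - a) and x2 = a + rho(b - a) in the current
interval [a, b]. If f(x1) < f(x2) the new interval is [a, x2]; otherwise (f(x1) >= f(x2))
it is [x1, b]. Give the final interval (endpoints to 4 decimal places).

Golden section search for min of f(x) = (x - -2)^2 on [-5, 3].
Each step: x1 = a + (1 - rho)(b - a), x2 = a + rho(b - a); if f(x1) < f(x2) keep [a, x2], otherwise keep [x1, b].
Step 1: [-5.0000, 3.0000], x1=-1.9440 (f=0.0031), x2=-0.0560 (f=3.7791); f(x1) < f(x2) => keep [-5.0000, -0.0560]
Step 2: [-5.0000, -0.0560], x1=-3.1114 (f=1.2352), x2=-1.9446 (f=0.0031); f(x1) > f(x2) => keep [-3.1114, -0.0560]
Step 3: [-3.1114, -0.0560], x1=-1.9442 (f=0.0031), x2=-1.2232 (f=0.6035); f(x1) < f(x2) => keep [-3.1114, -1.2232]
Final interval: [-3.1114, -1.2232]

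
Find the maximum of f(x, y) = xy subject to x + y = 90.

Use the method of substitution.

Substitute y = 90 - x into f(x,y) = xy:
g(x) = x(90 - x) = 90x - x^2
g'(x) = 90 - 2x = 0  =>  x = 45
y = 90 - 45 = 45
Maximum value = 45 * 45 = 2025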